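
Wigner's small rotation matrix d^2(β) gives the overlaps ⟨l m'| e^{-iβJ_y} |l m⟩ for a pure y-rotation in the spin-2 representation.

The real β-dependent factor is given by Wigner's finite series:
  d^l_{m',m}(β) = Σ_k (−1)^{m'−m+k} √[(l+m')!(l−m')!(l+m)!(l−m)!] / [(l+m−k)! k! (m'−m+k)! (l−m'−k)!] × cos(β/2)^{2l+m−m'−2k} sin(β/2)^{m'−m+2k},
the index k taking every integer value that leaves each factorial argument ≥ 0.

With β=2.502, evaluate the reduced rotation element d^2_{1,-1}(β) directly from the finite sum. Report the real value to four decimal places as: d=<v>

d=-0.5449

d^2_{1,-1}(β=2.502) via Wigner's sum:
Half-angle: c=0.314373, s=0.949299. N=√(6·1·1·6)=6.000000
The bounds max(0,m−m')=0 and min(l+m,l−m')=1 give 2 terms
  k=0: (−1)^2·6.0000/(2)·0.3144^2·0.9493^2 = +0.267189
  k=1: (−1)^3·6.0000/(6)·0.3144^0·0.9493^4 = -0.812106
d^2_{1,-1}(2.502) = +0.267189 -0.812106 = -0.544917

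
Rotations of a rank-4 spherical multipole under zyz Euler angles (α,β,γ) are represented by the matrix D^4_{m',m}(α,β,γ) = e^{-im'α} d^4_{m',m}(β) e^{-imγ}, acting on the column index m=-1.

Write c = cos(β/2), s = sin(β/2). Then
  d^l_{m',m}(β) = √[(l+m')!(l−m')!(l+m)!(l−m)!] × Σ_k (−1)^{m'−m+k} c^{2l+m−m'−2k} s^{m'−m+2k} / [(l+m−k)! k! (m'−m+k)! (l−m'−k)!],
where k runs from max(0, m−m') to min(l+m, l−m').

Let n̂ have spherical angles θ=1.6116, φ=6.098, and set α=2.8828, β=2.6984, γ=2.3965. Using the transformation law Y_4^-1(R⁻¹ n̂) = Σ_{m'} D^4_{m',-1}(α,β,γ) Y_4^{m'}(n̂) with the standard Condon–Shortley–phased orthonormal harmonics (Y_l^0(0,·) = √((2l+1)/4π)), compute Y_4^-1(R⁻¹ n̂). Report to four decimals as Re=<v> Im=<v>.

Re=-0.2586 Im=0.2029

Need the full column D^4_{m',-1} for m'=−4..4 at α=2.8828, β=2.6984, γ=2.3965.
cos(β/2)=0.219787, sin(β/2)=0.975548
d^4_{-4,-1}: single k=3 term ⇒ +0.003563;  D = +0.000741+0.003485i
d^4_{-3,-1}: k∈[2..3] ⇒ +0.000851 -0.027959 = -0.027108;  D = -0.001337+0.027075i
d^4_{-2,-1}: k∈[1..3] ⇒ +0.000103 -0.010101 +0.132668 = +0.122669;  D = -0.037201+0.116892i
d^4_{-1,-1}: k∈[0..3] ⇒ +0.000005 -0.001609 +0.063405 -0.416386 = -0.354585;  D = -0.190422+0.299115i
d^4_{0,-1}: k∈[0..3] ⇒ -0.000108 +0.012777 -0.251719 +0.826528 = +0.587477;  D = -0.431811+0.398333i
d^4_{1,-1}: k∈[0..3] ⇒ +0.001073 -0.063405 +0.624579 -0.820330 = -0.258083;  D = -0.228163+0.120617i
d^4_{2,-1}: k∈[0..2] ⇒ -0.006734 +0.199001 -0.784113 = -0.591846;  D = +0.576595-0.133491i
d^4_{3,-1}: k∈[0..1] ⇒ +0.027959 -0.330496 = -0.302537;  D = -0.302389-0.009463i
d^4_{4,-1}: single k=0 term ⇒ -0.070201;  D = +0.067268+0.020079i
Y_4^{m'}(θ=1.6116,φ=6.098) and Σ D·Y over m':
  (+0.0007+0.0035i)·(+0.3255+0.2976i)  (-0.0013+0.0271i)·(-0.0433-0.0269i)  (-0.0372+0.1169i)·(-0.3077-0.1195i)  (-0.1904+0.2991i)·(+0.0566+0.0106i)  (-0.4318+0.3983i)·(+0.3121+0.0000i)  (-0.2282+0.1206i)·(-0.0566+0.0106i)  (+0.5766-0.1335i)·(-0.3077+0.1195i)  (-0.3024-0.0095i)·(+0.0433-0.0269i)  (+0.0673+0.0201i)·(+0.3255-0.2976i)
Y_4^-1(R⁻¹ n̂) = -0.258611+0.202869i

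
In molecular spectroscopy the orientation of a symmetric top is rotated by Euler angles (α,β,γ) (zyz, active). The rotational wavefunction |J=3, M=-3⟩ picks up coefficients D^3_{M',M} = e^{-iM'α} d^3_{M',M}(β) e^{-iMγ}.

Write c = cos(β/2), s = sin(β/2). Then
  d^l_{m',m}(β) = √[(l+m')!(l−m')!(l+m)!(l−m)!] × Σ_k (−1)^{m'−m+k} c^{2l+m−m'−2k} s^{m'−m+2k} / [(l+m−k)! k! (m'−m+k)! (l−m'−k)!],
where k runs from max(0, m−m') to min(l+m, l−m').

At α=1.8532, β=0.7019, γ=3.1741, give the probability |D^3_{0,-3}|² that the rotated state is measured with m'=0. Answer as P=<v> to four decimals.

P=0.0226

Split into d^3_{0,-3}(β=0.7019) × two z-phases.
c=cos(0.7019/2)=0.939047, s=sin(0.7019/2)=0.343790; N=√[6·6·1·720]=160.996894
k: max(0,(-3)−(0))=0 … min(3+(-3),3−(0))=0
  k=0: (−1)^3·160.9969/(36)·0.9390^3·0.3438^3 = -0.150472
d^3_{0,-3}(0.7019) = -0.150472
|D^3_{0,-3}|² = |d^3_{0,-3}(β)|² = (-0.150472)² = 0.022642 (the z-rotation phases have unit modulus)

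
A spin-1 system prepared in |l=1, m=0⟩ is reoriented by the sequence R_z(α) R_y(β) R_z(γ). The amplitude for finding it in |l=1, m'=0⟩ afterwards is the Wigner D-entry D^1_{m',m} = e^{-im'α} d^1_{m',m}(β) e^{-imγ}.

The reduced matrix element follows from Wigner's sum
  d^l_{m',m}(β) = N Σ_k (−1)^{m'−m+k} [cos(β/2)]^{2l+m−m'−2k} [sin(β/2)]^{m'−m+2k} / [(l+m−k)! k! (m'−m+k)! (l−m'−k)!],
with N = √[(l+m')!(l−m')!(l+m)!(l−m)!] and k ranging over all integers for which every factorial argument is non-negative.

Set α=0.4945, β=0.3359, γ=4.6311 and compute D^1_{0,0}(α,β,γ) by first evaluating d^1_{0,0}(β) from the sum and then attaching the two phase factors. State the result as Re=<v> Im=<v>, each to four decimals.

First d^1_{0,0}(β=0.3359), then the phase factors e^{-i(0)α} and e^{-i(0)γ}:
With c≡cos(β/2)=0.985930 and s≡sin(β/2)=0.167162, N=[1·1·1·1]^{1/2}=1.000000
k: max(0,(0)−(0))=0 … min(1+(0),1−(0))=1
  k=0: (−1)^0·1.0000/(1)·0.9859^2·0.1672^0 = +0.972057
  k=1: (−1)^1·1.0000/(1)·0.9859^0·0.1672^2 = -0.027943
d^1_{0,0}(0.3359) = +0.972057 -0.027943 = +0.944114
Phases: e^{-i·(0)·0.4945}=+1.000000+0.000000i, e^{-i·(0)·4.6311}=+1.000000+0.000000i ⇒ D=+0.944114+0.000000i

Re=0.9441 Im=0.0000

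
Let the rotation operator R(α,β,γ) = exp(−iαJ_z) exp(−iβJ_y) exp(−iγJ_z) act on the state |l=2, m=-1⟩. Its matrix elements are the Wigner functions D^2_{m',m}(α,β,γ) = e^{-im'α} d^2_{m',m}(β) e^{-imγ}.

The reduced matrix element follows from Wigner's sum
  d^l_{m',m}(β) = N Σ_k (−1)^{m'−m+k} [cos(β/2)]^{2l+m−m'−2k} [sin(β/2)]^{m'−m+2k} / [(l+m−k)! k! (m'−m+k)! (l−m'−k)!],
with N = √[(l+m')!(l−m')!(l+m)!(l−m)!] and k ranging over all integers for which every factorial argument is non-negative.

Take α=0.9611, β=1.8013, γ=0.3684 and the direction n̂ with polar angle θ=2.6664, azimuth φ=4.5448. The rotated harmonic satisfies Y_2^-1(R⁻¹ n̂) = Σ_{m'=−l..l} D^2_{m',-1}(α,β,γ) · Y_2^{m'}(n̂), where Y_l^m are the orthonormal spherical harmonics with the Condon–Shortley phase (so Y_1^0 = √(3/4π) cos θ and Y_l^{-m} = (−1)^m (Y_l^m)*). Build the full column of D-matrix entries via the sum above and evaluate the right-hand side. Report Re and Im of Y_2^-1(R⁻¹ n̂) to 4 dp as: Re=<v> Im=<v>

Re=-0.1271 Im=-0.0814

Need the full column D^2_{m',-1} for m'=−2..2 at α=0.9611, β=1.8013, γ=0.3684.
cos(β/2)=0.621101, sin(β/2)=0.783731
d^2_{-2,-1}: single k=1 term ⇒ +0.375563;  D = -0.247585+0.282399i
d^2_{-1,-1}: k∈[0..1] ⇒ +0.148815 -0.710852 = -0.562036;  D = -0.134305-0.545754i
d^2_{0,-1}: k∈[0..1] ⇒ -0.459969 +0.732383 = +0.272414;  D = +0.254136+0.098103i
d^2_{1,-1}: k∈[0..1] ⇒ +0.710852 -0.377283 = +0.333568;  D = +0.276674-0.186332i
d^2_{2,-1}: single k=0 term ⇒ -0.597988;  D = -0.010163+0.597902i
Y_2^{m'}(θ=2.6664,φ=4.5448) and Σ D·Y over m':
  (-0.2476+0.2824i)·(-0.0764-0.0266i)  (-0.1343-0.5458i)·(+0.0524-0.3099i)  (+0.2541+0.0981i)·(+0.4327+0.0000i)  (+0.2767-0.1863i)·(-0.0524-0.3099i)  (-0.0102+0.5979i)·(-0.0764+0.0266i)
Y_2^-1(R⁻¹ n̂) = -0.127145-0.081408i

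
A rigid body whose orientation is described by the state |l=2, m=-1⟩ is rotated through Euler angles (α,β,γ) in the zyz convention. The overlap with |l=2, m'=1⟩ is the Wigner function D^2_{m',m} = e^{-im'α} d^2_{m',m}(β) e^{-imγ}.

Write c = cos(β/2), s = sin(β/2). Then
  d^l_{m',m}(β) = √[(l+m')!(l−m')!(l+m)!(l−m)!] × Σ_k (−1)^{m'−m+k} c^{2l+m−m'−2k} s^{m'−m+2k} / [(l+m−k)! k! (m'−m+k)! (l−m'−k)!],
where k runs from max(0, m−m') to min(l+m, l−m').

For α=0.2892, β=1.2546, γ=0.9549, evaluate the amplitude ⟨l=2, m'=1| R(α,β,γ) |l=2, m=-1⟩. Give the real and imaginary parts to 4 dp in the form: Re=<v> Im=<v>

D^2_{1,-1}(0.2892,1.2546,0.9549) = e^{-i·1·0.2892}·d^2_{1,-1}(1.2546)·e^{-i·-1·0.9549}. Compute d first:
Half-angle: c=0.809615, s=0.586961. N=√(6·1·1·6)=6.000000
k: max(0,(-1)−(1))=0 … min(2+(-1),2−(1))=1
  k=0: (−1)^2·6.0000/(2)·0.8096^2·0.5870^2 = +0.677481
  k=1: (−1)^3·6.0000/(6)·0.8096^0·0.5870^4 = -0.118696
d^2_{1,-1}(1.2546) = +0.677481 -0.118696 = +0.558785
D = (+0.958472-0.285186i)·(+0.558785)·(+0.577690+0.816256i) = +0.439476+0.345111i

Re=0.4395 Im=0.3451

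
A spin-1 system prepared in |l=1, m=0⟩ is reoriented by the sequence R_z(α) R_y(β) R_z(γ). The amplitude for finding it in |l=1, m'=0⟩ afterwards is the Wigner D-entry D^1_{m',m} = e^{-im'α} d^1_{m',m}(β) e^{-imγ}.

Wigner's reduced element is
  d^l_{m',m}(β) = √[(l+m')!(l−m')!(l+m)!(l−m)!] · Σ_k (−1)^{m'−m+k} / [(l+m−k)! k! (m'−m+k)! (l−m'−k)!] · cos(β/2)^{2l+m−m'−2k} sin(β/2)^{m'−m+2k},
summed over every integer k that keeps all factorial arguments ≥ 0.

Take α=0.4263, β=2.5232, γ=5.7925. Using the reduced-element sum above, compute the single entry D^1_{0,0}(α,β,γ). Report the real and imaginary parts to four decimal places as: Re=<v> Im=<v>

Split into d^1_{0,0}(β=2.5232) × two z-phases.
Half-angle: c=0.304293, s=0.952578. N=√(1·1·1·1)=1.000000
k∈{0,1} keeps every argument non-negative
  k=0: (−1)^0·1.0000/(1)·0.3043^2·0.9526^0 = +0.092594
  k=1: (−1)^1·1.0000/(1)·0.3043^0·0.9526^2 = -0.907406
d^1_{0,0}(2.5232) = +0.092594 -0.907406 = -0.814811
Phases: e^{-i·(0)·0.4263}=+1.000000+0.000000i, e^{-i·(0)·5.7925}=+1.000000+0.000000i ⇒ D=-0.814811+0.000000i

Re=-0.8148 Im=0.0000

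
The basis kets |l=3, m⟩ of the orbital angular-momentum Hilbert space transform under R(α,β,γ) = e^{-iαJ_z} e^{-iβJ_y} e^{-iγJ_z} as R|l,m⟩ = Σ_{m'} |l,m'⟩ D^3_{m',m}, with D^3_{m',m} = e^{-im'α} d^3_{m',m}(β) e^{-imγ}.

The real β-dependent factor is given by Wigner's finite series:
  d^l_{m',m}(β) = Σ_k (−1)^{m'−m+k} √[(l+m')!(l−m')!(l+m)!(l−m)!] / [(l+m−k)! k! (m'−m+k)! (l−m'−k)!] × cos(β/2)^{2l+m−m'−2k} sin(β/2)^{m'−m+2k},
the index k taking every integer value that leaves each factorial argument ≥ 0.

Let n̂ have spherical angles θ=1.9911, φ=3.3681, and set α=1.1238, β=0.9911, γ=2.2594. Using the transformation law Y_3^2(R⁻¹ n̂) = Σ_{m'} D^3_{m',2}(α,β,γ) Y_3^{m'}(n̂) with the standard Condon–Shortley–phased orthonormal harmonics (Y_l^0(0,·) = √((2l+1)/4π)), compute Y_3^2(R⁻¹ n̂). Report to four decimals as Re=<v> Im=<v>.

Need the full column D^3_{m',2} for m'=−3..3 at α=1.1238, β=0.9911, γ=2.2594.
cos(β/2)=0.879707, sin(β/2)=0.475516
d^3_{-3,2}: single k=5 term ⇒ +0.052389;  D = +0.021524-0.047763i
d^3_{-2,2}: k∈[4..5] ⇒ +0.197836 -0.011561 = +0.186275;  D = -0.120059-0.142423i
d^3_{-1,2}: k∈[3..4] ⇒ +0.462955 -0.067634 = +0.395322;  D = -0.382696+0.099109i
d^3_{0,2}: k∈[2..3] ⇒ +0.741725 -0.216718 = +0.525006;  D = -0.101002+0.515199i
d^3_{1,2}: k∈[1..2] ⇒ +0.792238 -0.462955 = +0.329283;  D = +0.264001+0.196801i
d^3_{2,2}: k∈[0..1] ⇒ +0.463478 -0.677099 = -0.213621;  D = -0.189163+0.099254i
d^3_{3,2}: single k=0 term ⇒ -0.613665;  D = +0.022221+0.613263i
Y_3^{m'}(θ=1.9911,φ=3.3681) and Σ D·Y over m':
  (+0.0215-0.0478i)·(-0.2470+0.1995i)  (-0.1201-0.1424i)·(-0.3125+0.1521i)  (-0.3827+0.0991i)·(+0.0482-0.0111i)  (-0.1010+0.5152i)·(+0.3300+0.0000i)  (+0.2640+0.1968i)·(-0.0482-0.0111i)  (-0.1892+0.0993i)·(-0.3125-0.1521i)  (+0.0222+0.6133i)·(+0.2470+0.1995i)
Y_3^2(R⁻¹ n̂) = -0.040452+0.362637i

Re=-0.0405 Im=0.3626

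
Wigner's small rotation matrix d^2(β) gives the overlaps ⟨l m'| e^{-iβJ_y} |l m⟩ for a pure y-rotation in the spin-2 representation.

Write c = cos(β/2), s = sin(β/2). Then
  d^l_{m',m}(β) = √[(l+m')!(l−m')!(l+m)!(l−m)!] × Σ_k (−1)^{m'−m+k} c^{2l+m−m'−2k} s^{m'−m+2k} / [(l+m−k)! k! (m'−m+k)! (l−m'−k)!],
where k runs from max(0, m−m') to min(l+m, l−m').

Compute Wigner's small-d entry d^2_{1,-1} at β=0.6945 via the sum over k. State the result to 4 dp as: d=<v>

d^2_{1,-1}(β=0.6945) via Wigner's sum:
With c≡cos(β/2)=0.940312 and s≡sin(β/2)=0.340313, N=[6·1·1·6]^{1/2}=6.000000
k∈{0,1} keeps every argument non-negative
  k=0: (−1)^2·6.0000/(2)·0.9403^2·0.3403^2 = +0.307201
  k=1: (−1)^3·6.0000/(6)·0.9403^0·0.3403^4 = -0.013413
d^2_{1,-1}(0.6945) = +0.307201 -0.013413 = +0.293789

d=0.2938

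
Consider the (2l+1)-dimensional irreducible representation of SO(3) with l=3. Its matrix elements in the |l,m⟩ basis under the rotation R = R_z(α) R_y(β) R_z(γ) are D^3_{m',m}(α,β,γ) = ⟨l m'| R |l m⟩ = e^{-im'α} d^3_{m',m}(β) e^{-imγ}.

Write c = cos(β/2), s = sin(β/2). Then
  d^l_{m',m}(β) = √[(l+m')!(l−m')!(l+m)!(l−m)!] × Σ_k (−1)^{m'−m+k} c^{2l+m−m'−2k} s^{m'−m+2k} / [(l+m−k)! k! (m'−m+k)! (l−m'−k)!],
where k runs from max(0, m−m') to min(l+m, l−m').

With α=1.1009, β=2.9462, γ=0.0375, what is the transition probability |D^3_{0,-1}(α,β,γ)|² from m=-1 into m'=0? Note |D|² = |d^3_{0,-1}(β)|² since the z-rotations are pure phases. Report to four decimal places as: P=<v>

First d^3_{0,-1}(β=2.9462), then the phase factors e^{-i(0)α} and e^{-i(-1)γ}:
With c≡cos(β/2)=0.097541 and s≡sin(β/2)=0.995232, N=[6·6·2·24]^{1/2}=41.569219
Admissible k: 0..2 (factorial args all ≥0)
  k=0: (−1)^1·41.5692/(12)·0.0975^5·0.9952^1 = -0.000030
  k=1: (−1)^2·41.5692/(4)·0.0975^3·0.9952^3 = +0.009507
  k=2: (−1)^3·41.5692/(12)·0.0975^1·0.9952^5 = -0.329912
d^3_{0,-1}(2.9462) = -0.000030 +0.009507 -0.329912 = -0.320436
|D^3_{0,-1}|² = |d^3_{0,-1}(β)|² = (-0.320436)² = 0.102679 (the z-rotation phases have unit modulus)

P=0.1027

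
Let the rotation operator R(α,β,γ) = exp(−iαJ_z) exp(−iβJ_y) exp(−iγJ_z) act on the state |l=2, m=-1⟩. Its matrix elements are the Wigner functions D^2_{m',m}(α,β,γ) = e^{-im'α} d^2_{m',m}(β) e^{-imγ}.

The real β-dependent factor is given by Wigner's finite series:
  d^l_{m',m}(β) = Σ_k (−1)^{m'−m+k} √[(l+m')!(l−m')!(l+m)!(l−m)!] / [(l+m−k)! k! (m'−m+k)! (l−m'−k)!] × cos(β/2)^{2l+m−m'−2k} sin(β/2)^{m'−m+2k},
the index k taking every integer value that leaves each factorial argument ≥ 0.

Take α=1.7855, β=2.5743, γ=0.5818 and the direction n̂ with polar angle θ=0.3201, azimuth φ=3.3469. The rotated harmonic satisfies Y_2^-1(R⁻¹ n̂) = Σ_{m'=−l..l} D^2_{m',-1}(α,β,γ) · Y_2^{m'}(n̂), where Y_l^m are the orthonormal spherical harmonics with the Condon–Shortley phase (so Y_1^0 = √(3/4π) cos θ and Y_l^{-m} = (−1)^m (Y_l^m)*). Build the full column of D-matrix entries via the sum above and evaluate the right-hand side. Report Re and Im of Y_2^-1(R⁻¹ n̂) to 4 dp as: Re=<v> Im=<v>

Re=0.1576 Im=0.3361

Need the full column D^2_{m',-1} for m'=−2..2 at α=1.7855, β=2.5743, γ=0.5818.
cos(β/2)=0.279858, sin(β/2)=0.960041
d^2_{-2,-1}: single k=1 term ⇒ +0.042086;  D = -0.022341-0.035666i
d^2_{-1,-1}: k∈[0..1] ⇒ +0.006134 -0.216559 = -0.210425;  D = +0.150436-0.147132i
d^2_{0,-1}: k∈[0..1] ⇒ -0.051544 +0.606573 = +0.555029;  D = +0.463713+0.305005i
d^2_{1,-1}: k∈[0..1] ⇒ +0.216559 -0.849493 = -0.632934;  D = -0.227164+0.590763i
d^2_{2,-1}: single k=0 term ⇒ -0.495265;  D = +0.489525+0.075183i
Y_2^{m'}(θ=0.3201,φ=3.3469) and Σ D·Y over m':
  (-0.0223-0.0357i)·(+0.0351-0.0153i)  (+0.1504-0.1471i)·(-0.2259+0.0470i)  (+0.4637+0.3050i)·(+0.5371+0.0000i)  (-0.2272+0.5908i)·(+0.2259+0.0470i)  (+0.4895+0.0752i)·(+0.0351+0.0153i)
Y_2^-1(R⁻¹ n̂) = +0.157583+0.336097i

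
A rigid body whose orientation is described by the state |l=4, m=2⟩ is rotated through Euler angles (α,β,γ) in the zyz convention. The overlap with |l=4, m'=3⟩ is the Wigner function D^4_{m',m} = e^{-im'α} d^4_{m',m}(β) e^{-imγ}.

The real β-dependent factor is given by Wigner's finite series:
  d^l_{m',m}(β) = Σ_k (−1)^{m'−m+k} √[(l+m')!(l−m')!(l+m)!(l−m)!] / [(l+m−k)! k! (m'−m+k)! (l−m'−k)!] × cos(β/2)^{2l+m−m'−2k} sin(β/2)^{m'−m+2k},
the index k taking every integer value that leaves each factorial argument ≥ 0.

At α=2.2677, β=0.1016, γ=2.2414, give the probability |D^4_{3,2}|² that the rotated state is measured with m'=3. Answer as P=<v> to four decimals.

P=0.0349

D^4_{3,2}(2.2677,0.1016,2.2414) = e^{-i·3·2.2677}·d^4_{3,2}(0.1016)·e^{-i·2·2.2414}. Compute d first:
c=cos(0.1016/2)=0.998710, s=sin(0.1016/2)=0.050778; N=√[5040·1·720·2]=2693.993318
The bounds max(0,m−m')=0 and min(l+m,l−m')=1 give 2 terms
  k=0: (−1)^1·2693.9933/(720)·0.9987^7·0.0508^1 = -0.188285
  k=1: (−1)^2·2693.9933/(240)·0.9987^5·0.0508^3 = +0.001460
d^4_{3,2}(0.1016) = -0.188285 +0.001460 = -0.186825
|D^4_{3,2}|² = |d^4_{3,2}(β)|² = (-0.186825)² = 0.034904 (the z-rotation phases have unit modulus)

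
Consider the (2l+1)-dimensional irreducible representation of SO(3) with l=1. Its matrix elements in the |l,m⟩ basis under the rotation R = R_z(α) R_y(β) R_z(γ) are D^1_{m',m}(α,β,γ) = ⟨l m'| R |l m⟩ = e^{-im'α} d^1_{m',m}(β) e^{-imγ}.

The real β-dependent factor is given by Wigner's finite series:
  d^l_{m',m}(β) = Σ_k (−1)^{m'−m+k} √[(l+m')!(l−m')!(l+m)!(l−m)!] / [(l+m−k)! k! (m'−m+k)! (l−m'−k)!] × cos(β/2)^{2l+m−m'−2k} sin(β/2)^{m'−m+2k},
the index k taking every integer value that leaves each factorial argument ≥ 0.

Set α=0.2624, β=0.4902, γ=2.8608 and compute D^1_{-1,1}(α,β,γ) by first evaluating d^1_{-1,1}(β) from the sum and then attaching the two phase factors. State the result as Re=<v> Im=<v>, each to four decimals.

D^1_{-1,1}(0.2624,0.4902,2.8608) = e^{-i·-1·0.2624}·d^1_{-1,1}(0.4902)·e^{-i·1·2.8608}. Compute d first:
With c≡cos(β/2)=0.970113 and s≡sin(β/2)=0.242653, N=[1·2·2·1]^{1/2}=2.000000
Admissible k: 2..2 (factorial args all ≥0)
  k=2: (−1)^0·2.0000/(2)·0.9701^0·0.2427^2 = +0.058881
d^1_{-1,1}(0.4902) = +0.058881
Phases: e^{-i·(-1)·0.2624}=+0.965770+0.259399i, e^{-i·(1)·2.8608}=-0.960836-0.277117i ⇒ D=-0.050406-0.030434i

Re=-0.0504 Im=-0.0304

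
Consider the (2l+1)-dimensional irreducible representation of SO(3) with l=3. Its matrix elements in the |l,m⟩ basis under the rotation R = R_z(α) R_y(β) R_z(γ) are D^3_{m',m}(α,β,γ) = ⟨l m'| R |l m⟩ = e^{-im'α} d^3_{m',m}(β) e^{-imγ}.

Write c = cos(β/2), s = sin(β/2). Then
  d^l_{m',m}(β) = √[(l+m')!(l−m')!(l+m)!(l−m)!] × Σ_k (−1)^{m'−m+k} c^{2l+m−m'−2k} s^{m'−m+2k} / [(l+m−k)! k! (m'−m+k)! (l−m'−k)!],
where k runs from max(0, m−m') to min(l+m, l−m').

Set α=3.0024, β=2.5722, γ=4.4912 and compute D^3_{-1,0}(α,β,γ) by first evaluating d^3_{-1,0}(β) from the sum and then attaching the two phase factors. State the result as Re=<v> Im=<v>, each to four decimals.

Re=-0.5888 Im=0.0825

D^3_{-1,0}(3.0024,2.5722,4.4912) = e^{-i·-1·3.0024}·d^3_{-1,0}(2.5722)·e^{-i·0·4.4912}. Compute d first:
Half-angle: c=0.280866, s=0.959747. N=√(2·24·6·6)=41.569219
k: max(0,(0)−(-1))=1 … min(3+(0),3−(-1))=3
  k=1: (−1)^0·41.5692/(12)·0.2809^5·0.9597^1 = +0.005811
  k=2: (−1)^1·41.5692/(4)·0.2809^3·0.9597^3 = -0.203554
  k=3: (−1)^2·41.5692/(12)·0.2809^1·0.9597^5 = +0.792271
d^3_{-1,0}(2.5722) = +0.005811 -0.203554 +0.792271 = +0.594528
Phases: e^{-i·(-1)·3.0024}=-0.990328+0.138744i, e^{-i·(0)·4.4912}=+1.000000+0.000000i ⇒ D=-0.588778+0.082487i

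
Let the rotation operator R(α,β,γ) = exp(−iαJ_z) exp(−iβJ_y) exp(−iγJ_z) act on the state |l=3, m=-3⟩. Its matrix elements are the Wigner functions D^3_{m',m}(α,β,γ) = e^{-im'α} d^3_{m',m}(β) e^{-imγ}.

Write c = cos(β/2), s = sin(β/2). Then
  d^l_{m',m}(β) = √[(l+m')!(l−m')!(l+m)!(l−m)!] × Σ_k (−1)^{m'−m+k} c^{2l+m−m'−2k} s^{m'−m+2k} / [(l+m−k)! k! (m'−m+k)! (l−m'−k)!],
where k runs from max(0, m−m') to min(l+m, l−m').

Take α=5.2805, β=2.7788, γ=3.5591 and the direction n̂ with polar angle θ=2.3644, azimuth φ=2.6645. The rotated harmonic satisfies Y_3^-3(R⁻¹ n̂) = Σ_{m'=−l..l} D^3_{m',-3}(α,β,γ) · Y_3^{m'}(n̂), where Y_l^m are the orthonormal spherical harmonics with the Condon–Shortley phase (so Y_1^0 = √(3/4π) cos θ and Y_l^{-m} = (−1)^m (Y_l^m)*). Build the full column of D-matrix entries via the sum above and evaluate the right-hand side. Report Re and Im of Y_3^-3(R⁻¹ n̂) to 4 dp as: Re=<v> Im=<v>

Re=0.2318 Im=-0.1849

Need the full column D^3_{m',-3} for m'=−3..3 at α=5.2805, β=2.7788, γ=3.5591.
cos(β/2)=0.180403, sin(β/2)=0.983593
d^3_{-3,-3}: single k=0 term ⇒ +0.000034;  D = +0.000006+0.000034i
d^3_{-2,-3}: single k=0 term ⇒ -0.000460;  D = +0.000336-0.000315i
d^3_{-1,-3}: single k=0 term ⇒ +0.003969;  D = -0.003846-0.000981i
d^3_{0,-3}: single k=0 term ⇒ -0.024986;  D = +0.007819+0.023731i
d^3_{1,-3}: single k=0 term ⇒ +0.117976;  D = +0.074587-0.091407i
d^3_{2,-3}: single k=0 term ⇒ -0.406814;  D = -0.404066-0.047206i
d^3_{3,-3}: single k=0 term ⇒ +0.905507;  D = +0.395340+0.814647i
Y_3^{m'}(θ=2.3644,φ=2.6645) and Σ D·Y over m':
  (+0.0000+0.0000i)·(-0.0200-0.1425i)  (+0.0003-0.0003i)·(-0.2072-0.2923i)  (-0.0038-0.0010i)·(-0.3103-0.1604i)  (+0.0078+0.0237i)·(+0.1221+0.0000i)  (+0.0746-0.0914i)·(+0.3103-0.1604i)  (-0.4041-0.0472i)·(-0.2072+0.2923i)  (+0.3953+0.8146i)·(+0.0200-0.1425i)
Y_3^-3(R⁻¹ n̂) = +0.231830-0.184905i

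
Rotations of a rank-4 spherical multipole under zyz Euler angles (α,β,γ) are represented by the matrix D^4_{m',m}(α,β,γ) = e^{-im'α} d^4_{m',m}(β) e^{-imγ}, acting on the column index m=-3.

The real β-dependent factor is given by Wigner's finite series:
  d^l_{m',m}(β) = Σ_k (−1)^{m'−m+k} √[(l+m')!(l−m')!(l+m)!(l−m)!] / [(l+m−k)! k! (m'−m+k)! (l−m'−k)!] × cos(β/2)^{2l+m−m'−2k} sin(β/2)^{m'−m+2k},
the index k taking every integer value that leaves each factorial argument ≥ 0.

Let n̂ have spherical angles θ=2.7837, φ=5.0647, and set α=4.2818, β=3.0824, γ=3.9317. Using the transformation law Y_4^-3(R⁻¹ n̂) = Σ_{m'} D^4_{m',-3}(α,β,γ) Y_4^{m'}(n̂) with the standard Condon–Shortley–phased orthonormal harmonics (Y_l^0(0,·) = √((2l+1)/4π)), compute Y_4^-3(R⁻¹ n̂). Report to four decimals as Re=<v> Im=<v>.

Need the full column D^4_{m',-3} for m'=−4..4 at α=4.2818, β=3.0824, γ=3.9317.
cos(β/2)=0.029592, sin(β/2)=0.999562
d^4_{-4,-3}: single k=1 term ⇒ +0.000000;  D = -0.000000-0.000000i
d^4_{-3,-3}: k∈[0..1] ⇒ +0.000000 -0.000000 = -0.000000;  D = -0.000000+0.000000i
d^4_{-2,-3}: k∈[0..1] ⇒ -0.000000 +0.000000 = +0.000000;  D = +0.000000+0.000000i
d^4_{-1,-3}: k∈[0..1] ⇒ +0.000000 -0.000010 = -0.000010;  D = +0.000009+0.000004i
d^4_{0,-3}: k∈[0..1] ⇒ -0.000000 +0.000306 = +0.000306;  D = +0.000219-0.000213i
d^4_{1,-3}: k∈[0..1] ⇒ +0.000010 -0.006932 = -0.006922;  D = -0.002313-0.006524i
d^4_{2,-3}: k∈[0..1] ⇒ -0.000290 +0.110384 = +0.110094;  D = -0.109649-0.009885i
d^4_{3,-3}: k∈[0..1] ⇒ +0.006114 -0.996502 = -0.990388;  D = -0.492531+0.859233i
d^4_{4,-3}: single k=0 term ⇒ -0.083443;  D = -0.048463-0.067926i
Y_4^{m'}(θ=2.7837,φ=5.0647) and Σ D·Y over m':
  (-0.0000-0.0000i)·(+0.0011-0.0066i)  (-0.0000+0.0000i)·(+0.0439+0.0248i)  (+0.0000+0.0000i)·(-0.1608+0.1367i)  (+0.0000+0.0000i)·(-0.1682-0.4576i)  (+0.0002-0.0002i)·(+0.3828+0.0000i)  (-0.0023-0.0065i)·(+0.1682-0.4576i)  (-0.1096-0.0099i)·(-0.1608-0.1367i)  (-0.4925+0.8592i)·(-0.0439+0.0248i)  (-0.0485-0.0679i)·(+0.0011+0.0066i)
Y_4^-3(R⁻¹ n̂) = +0.013713-0.033849i

Re=0.0137 Im=-0.0338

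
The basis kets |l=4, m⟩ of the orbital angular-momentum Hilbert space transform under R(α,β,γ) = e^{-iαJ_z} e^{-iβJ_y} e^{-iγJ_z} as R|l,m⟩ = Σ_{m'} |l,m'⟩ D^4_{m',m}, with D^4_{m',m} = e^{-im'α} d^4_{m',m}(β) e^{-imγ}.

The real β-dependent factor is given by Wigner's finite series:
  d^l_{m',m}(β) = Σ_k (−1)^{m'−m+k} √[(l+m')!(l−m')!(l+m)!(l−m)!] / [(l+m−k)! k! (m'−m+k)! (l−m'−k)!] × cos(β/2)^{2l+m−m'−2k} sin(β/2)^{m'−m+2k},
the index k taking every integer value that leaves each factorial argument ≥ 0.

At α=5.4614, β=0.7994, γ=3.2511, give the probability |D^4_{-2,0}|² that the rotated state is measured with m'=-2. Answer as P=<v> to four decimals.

P=0.2382

D^4_{-2,0}(5.4614,0.7994,3.2511) = e^{-i·-2·5.4614}·d^4_{-2,0}(0.7994)·e^{-i·0·3.2511}. Compute d first:
With c≡cos(β/2)=0.921178 and s≡sin(β/2)=0.389142, N=[2·720·24·24]^{1/2}=910.735966
k: max(0,(0)−(-2))=2 … min(4+(0),4−(-2))=4
  k=2: (−1)^0·910.7360/(96)·0.9212^6·0.3891^2 = +0.877805
  k=3: (−1)^1·910.7360/(36)·0.9212^4·0.3891^4 = -0.417731
  k=4: (−1)^2·910.7360/(96)·0.9212^2·0.3891^6 = +0.027955
d^4_{-2,0}(0.7994) = +0.877805 -0.417731 +0.027955 = +0.488030
|D^4_{-2,0}|² = |d^4_{-2,0}(β)|² = (+0.488030)² = 0.238173 (the z-rotation phases have unit modulus)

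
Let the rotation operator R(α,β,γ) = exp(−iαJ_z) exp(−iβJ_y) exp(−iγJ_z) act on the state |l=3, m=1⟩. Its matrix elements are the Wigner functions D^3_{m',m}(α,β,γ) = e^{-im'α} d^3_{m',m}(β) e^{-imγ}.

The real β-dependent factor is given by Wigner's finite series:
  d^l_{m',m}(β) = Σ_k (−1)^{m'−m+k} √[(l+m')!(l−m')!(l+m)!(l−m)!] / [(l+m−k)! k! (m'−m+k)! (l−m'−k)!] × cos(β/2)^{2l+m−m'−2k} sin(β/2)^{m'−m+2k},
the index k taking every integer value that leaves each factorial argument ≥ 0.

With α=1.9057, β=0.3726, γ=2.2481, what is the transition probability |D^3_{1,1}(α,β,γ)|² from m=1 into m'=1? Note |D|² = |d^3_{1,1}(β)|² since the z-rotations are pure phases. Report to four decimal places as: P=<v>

First d^3_{1,1}(β=0.3726), then the phase factors e^{-i(1)α} and e^{-i(1)γ}:
With c≡cos(β/2)=0.982696 and s≡sin(β/2)=0.185224, N=[24·2·24·2]^{1/2}=48.000000
Admissible k: 0..2 (factorial args all ≥0)
  k=0: (−1)^0·48.0000/(48)·0.9827^6·0.1852^0 = +0.900567
  k=1: (−1)^1·48.0000/(6)·0.9827^4·0.1852^2 = -0.255954
  k=2: (−1)^2·48.0000/(8)·0.9827^2·0.1852^4 = +0.006820
d^3_{1,1}(0.3726) = +0.900567 -0.255954 +0.006820 = +0.651432
|D^3_{1,1}|² = |d^3_{1,1}(β)|² = (+0.651432)² = 0.424364 (the z-rotation phases have unit modulus)

P=0.4244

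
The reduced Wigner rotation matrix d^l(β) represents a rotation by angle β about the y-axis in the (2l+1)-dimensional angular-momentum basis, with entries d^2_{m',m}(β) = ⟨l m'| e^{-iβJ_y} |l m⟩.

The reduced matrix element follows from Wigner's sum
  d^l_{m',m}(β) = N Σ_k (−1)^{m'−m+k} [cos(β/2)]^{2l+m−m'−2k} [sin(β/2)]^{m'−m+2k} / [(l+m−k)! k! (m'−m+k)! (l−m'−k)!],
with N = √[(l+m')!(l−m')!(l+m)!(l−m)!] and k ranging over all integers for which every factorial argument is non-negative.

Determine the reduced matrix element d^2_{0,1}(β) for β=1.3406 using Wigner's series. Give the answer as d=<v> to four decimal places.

d=0.2721

d^2_{0,1}(β=1.3406) via Wigner's sum:
With c≡cos(β/2)=0.783635 and s≡sin(β/2)=0.621221, N=[2·2·6·1]^{1/2}=4.898979
k∈{1,2} keeps every argument non-negative
  k=1: (−1)^0·4.8990/(2)·0.7836^3·0.6212^1 = +0.732258
  k=2: (−1)^1·4.8990/(2)·0.7836^1·0.6212^3 = -0.460181
d^2_{0,1}(1.3406) = +0.732258 -0.460181 = +0.272077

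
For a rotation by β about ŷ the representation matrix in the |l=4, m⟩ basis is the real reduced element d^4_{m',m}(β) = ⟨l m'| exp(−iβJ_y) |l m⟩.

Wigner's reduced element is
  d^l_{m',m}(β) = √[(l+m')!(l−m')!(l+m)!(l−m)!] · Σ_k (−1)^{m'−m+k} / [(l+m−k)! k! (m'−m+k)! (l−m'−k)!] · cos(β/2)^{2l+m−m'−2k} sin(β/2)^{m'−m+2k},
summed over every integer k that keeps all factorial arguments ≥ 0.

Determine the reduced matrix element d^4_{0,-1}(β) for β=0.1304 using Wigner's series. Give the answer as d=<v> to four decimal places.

d=-0.2798

d^4_{0,-1}(β=0.1304) via Wigner's sum:
With c≡cos(β/2)=0.997875 and s≡sin(β/2)=0.065154, N=[24·24·6·120]^{1/2}=643.987578
Admissible k: 0..3 (factorial args all ≥0)
  k=0: (−1)^1·643.9876/(144)·0.9979^7·0.0652^1 = -0.287070
  k=1: (−1)^2·643.9876/(24)·0.9979^5·0.0652^3 = +0.007343
  k=2: (−1)^3·643.9876/(24)·0.9979^3·0.0652^5 = -0.000031
  k=3: (−1)^4·643.9876/(144)·0.9979^1·0.0652^7 = +0.000000
d^4_{0,-1}(0.1304) = -0.287070 +0.007343 -0.000031 +0.000000 = -0.279759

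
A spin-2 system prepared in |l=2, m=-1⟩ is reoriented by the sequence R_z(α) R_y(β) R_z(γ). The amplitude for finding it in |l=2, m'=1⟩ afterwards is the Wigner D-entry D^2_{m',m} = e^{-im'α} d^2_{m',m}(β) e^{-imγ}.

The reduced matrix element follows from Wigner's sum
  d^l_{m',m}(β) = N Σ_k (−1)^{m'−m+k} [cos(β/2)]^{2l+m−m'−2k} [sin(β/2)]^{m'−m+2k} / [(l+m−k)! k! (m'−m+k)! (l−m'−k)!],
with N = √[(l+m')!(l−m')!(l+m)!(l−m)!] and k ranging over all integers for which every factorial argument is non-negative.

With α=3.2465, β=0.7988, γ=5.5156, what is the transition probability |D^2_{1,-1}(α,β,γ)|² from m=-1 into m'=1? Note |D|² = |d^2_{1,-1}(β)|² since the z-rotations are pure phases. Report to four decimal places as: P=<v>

First d^2_{1,-1}(β=0.7988), then the phase factors e^{-i(1)α} and e^{-i(-1)γ}:
With c≡cos(β/2)=0.921294 and s≡sin(β/2)=0.388866, N=[6·1·1·6]^{1/2}=6.000000
Admissible k: 0..1 (factorial args all ≥0)
  k=0: (−1)^2·6.0000/(2)·0.9213^2·0.3889^2 = +0.385050
  k=1: (−1)^3·6.0000/(6)·0.9213^0·0.3889^4 = -0.022866
d^2_{1,-1}(0.7988) = +0.385050 -0.022866 = +0.362184
|D^2_{1,-1}|² = |d^2_{1,-1}(β)|² = (+0.362184)² = 0.131177 (the z-rotation phases have unit modulus)

P=0.1312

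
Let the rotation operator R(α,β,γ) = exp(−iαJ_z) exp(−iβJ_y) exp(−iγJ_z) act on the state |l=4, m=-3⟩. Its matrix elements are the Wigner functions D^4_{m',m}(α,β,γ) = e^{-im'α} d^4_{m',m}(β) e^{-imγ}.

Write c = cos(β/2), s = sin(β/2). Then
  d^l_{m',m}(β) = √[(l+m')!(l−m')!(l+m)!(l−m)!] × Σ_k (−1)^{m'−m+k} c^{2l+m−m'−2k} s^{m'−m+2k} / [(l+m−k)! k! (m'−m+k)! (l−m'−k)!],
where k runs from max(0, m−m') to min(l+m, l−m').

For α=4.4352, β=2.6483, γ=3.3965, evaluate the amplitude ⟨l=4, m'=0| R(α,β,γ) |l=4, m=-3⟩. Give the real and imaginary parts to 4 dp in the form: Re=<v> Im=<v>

Re=-0.0998 Im=-0.0958

First d^4_{0,-3}(β=2.6483), then the phase factors e^{-i(0)α} and e^{-i(-3)γ}:
With c≡cos(β/2)=0.244153 and s≡sin(β/2)=0.969737, N=[24·24·1·5040]^{1/2}=1703.830978
k∈{0,1} keeps every argument non-negative
  k=0: (−1)^3·1703.8310/(144)·0.2442^5·0.9697^3 = -0.009361
  k=1: (−1)^4·1703.8310/(144)·0.2442^3·0.9697^5 = +0.147679
d^4_{0,-3}(2.6483) = -0.009361 +0.147679 = +0.138318
Attach z-rotation phases: D = e^{-i(0)(4.4352)}·(+0.138318)·e^{-i(-3)(3.3965)} = -0.099807-0.095763i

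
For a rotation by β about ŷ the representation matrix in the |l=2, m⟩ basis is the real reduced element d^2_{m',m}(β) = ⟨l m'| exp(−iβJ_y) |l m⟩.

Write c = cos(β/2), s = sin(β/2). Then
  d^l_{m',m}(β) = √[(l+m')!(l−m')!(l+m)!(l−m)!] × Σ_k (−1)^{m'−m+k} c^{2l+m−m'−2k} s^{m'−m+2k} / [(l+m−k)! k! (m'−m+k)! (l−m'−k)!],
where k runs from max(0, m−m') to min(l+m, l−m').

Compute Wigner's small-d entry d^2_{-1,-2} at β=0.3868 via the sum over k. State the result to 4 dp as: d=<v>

d=-0.3633

d^2_{-1,-2}(β=0.3868) via Wigner's sum:
With c≡cos(β/2)=0.981356 and s≡sin(β/2)=0.192197, N=[1·6·1·24]^{1/2}=12.000000
The bounds max(0,m−m')=0 and min(l+m,l−m')=0 give 1 term
  k=0: (−1)^1·12.0000/(6)·0.9814^3·0.1922^1 = -0.363292
d^2_{-1,-2}(0.3868) = -0.363292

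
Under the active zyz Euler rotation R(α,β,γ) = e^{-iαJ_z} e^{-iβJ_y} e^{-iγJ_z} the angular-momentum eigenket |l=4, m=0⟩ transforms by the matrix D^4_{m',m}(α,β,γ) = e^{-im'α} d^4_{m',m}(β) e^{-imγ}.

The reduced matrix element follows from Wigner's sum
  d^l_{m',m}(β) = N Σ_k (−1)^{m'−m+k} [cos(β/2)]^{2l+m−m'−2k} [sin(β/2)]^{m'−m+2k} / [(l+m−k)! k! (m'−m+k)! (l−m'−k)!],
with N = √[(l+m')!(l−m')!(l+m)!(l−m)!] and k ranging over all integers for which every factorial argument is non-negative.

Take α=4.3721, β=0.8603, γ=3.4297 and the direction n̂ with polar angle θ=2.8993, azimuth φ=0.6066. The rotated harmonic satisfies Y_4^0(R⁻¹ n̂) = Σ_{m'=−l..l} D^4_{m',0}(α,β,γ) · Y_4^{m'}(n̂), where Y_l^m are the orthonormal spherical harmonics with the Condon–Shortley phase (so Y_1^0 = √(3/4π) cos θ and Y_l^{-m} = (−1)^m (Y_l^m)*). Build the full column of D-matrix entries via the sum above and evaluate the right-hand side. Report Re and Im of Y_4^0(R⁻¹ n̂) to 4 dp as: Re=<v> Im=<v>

Need the full column D^4_{m',0} for m'=−4..4 at α=4.3721, β=0.8603, γ=3.4297.
cos(β/2)=0.908903, sin(β/2)=0.417007
d^4_{-4,0}: single k=4 term ⇒ +0.172661;  D = +0.035932-0.168880i
d^4_{-3,0}: k∈[3..4] ⇒ +0.532210 -0.112030 = +0.420180;  D = +0.358229+0.219597i
d^4_{-2,0}: k∈[2..4] ⇒ +0.930067 -0.522077 +0.041211 = +0.449201;  D = -0.349123+0.282656i
d^4_{-1,0}: k∈[1..4] ⇒ +0.955613 -1.206938 +0.254060 -0.008913 = -0.006178;  D = +0.002062+0.005824i
d^4_{0,0}: k∈[0..4] ⇒ +0.465737 -1.568602 +0.742929 -0.069505 +0.000914 = -0.428527;  D = -0.428527+0.000000i
d^4_{1,0}: k∈[0..3] ⇒ -0.955613 +1.206938 -0.254060 +0.008913 = +0.006178;  D = -0.002062+0.005824i
d^4_{2,0}: k∈[0..2] ⇒ +0.930067 -0.522077 +0.041211 = +0.449201;  D = -0.349123-0.282656i
d^4_{3,0}: k∈[0..1] ⇒ -0.532210 +0.112030 = -0.420180;  D = -0.358229+0.219597i
d^4_{4,0}: single k=0 term ⇒ +0.172661;  D = +0.035932+0.168880i
Y_4^{m'}(θ=2.8993,φ=0.6066) and Σ D·Y over m':
  (+0.0359-0.1689i)·(-0.0011-0.0010i)  (+0.3582+0.2196i)·(+0.0041+0.0163i)  (-0.3491+0.2827i)·(+0.0377-0.1010i)  (+0.0021+0.0058i)·(-0.3256+0.2260i)  (-0.4285+0.0000i)·(+0.6150+0.0000i)  (-0.0021+0.0058i)·(+0.3256+0.2260i)  (-0.3491-0.2827i)·(+0.0377+0.1010i)  (-0.3582+0.2196i)·(-0.0041+0.0163i)  (+0.0359+0.1689i)·(-0.0011+0.0010i)
Y_4^0(R⁻¹ n̂) = -0.241356-0.000000i

Re=-0.2414 Im=0.0000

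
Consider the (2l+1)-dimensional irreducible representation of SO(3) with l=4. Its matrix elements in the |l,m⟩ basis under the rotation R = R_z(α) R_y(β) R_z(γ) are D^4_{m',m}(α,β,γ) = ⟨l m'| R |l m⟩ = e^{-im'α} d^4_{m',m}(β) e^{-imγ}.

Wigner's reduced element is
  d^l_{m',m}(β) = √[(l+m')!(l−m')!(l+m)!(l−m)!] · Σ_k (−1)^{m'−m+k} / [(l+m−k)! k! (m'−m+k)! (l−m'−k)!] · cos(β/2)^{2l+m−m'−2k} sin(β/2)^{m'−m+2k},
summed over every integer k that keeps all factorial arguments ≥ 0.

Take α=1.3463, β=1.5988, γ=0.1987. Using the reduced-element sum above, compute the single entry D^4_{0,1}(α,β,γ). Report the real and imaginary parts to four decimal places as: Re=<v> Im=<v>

Re=0.0459 Im=-0.0092

Split into d^4_{0,1}(β=1.5988) × two z-phases.
c=cos(1.5988/2)=0.697137, s=sin(1.5988/2)=0.716938; N=√[24·24·120·6]=643.987578
k∈{1,2,3,4} keeps every argument non-negative
  k=1: (−1)^0·643.9876/(144)·0.6971^7·0.7169^1 = +0.256580
  k=2: (−1)^1·643.9876/(24)·0.6971^5·0.7169^3 = -1.628177
  k=3: (−1)^2·643.9876/(24)·0.6971^3·0.7169^5 = +1.721981
  k=4: (−1)^3·643.9876/(144)·0.6971^1·0.7169^7 = -0.303532
d^4_{0,1}(1.5988) = +0.256580 -1.628177 +1.721981 -0.303532 = +0.046853
Phases: e^{-i·(0)·1.3463}=+1.000000+0.000000i, e^{-i·(1)·0.1987}=+0.980324-0.197395i ⇒ D=+0.045931-0.009249i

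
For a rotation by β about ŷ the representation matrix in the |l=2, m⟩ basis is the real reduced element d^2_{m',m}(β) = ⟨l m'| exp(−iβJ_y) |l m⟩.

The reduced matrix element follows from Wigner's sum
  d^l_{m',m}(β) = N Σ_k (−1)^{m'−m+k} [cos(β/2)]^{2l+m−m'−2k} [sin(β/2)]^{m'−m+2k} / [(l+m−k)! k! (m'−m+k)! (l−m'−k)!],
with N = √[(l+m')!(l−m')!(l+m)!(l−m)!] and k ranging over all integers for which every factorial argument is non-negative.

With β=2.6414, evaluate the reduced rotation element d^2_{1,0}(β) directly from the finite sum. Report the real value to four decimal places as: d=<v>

d=0.5154

d^2_{1,0}(β=2.6414) via Wigner's sum:
With c≡cos(β/2)=0.247497 and s≡sin(β/2)=0.968889, N=[6·1·2·2]^{1/2}=4.898979
k∈{0,1} keeps every argument non-negative
  k=0: (−1)^1·4.8990/(2)·0.2475^3·0.9689^1 = -0.035980
  k=1: (−1)^2·4.8990/(2)·0.2475^1·0.9689^3 = +0.551401
d^2_{1,0}(2.6414) = -0.035980 +0.551401 = +0.515421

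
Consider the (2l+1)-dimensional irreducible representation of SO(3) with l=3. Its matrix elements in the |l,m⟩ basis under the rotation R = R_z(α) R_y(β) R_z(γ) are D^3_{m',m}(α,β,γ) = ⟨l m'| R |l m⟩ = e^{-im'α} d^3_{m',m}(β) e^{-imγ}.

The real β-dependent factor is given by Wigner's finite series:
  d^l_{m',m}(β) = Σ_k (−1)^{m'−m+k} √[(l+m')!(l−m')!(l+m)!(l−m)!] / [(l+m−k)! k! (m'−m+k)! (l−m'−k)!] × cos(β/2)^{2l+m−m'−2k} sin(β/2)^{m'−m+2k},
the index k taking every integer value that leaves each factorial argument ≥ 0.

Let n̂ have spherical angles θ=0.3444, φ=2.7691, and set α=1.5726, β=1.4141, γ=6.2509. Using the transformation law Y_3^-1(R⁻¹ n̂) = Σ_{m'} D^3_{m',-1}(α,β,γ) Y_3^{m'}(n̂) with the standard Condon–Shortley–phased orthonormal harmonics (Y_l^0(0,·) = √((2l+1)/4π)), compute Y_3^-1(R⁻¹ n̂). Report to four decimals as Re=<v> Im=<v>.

Need the full column D^3_{m',-1} for m'=−3..3 at α=1.5726, β=1.4141, γ=6.2509.
cos(β/2)=0.760281, sin(β/2)=0.649594
d^3_{-3,-1}: single k=2 term ⇒ +0.546043;  D = -0.014673-0.545846i
d^3_{-2,-1}: k∈[1..2] ⇒ +0.521812 -0.761866 = -0.240055;  D = +0.239956-0.006883i
d^3_{-1,-1}: k∈[0..2] ⇒ +0.193129 -1.127902 +0.617543 = -0.317230;  D = -0.009668-0.317083i
d^3_{0,-1}: k∈[0..2] ⇒ -0.571616 +1.251874 -0.304631 = +0.375627;  D = +0.375431-0.012125i
d^3_{1,-1}: k∈[0..2] ⇒ +0.845926 -0.823391 +0.075137 = +0.097672;  D = -0.003329-0.097615i
d^3_{2,-1}: k∈[0..1] ⇒ -0.761866 +0.278089 = -0.483777;  D = +0.483466-0.017360i
d^3_{3,-1}: single k=0 term ⇒ +0.398623;  D = +0.015023+0.398339i
Y_3^{m'}(θ=0.3444,φ=2.7691) and Σ D·Y over m':
  (-0.0147-0.5458i)·(-0.0070-0.0144i)  (+0.2400-0.0069i)·(+0.0806+0.0743i)  (-0.0097-0.3171i)·(-0.3486-0.1362i)  (+0.3754-0.0121i)·(+0.5023+0.0000i)  (-0.0033-0.0976i)·(+0.3486-0.1362i)  (+0.4835-0.0174i)·(+0.0806-0.0743i)  (+0.0150+0.3983i)·(+0.0070-0.0144i)
Y_3^-1(R⁻¹ n̂) = +0.189924+0.058764i

Re=0.1899 Im=0.0588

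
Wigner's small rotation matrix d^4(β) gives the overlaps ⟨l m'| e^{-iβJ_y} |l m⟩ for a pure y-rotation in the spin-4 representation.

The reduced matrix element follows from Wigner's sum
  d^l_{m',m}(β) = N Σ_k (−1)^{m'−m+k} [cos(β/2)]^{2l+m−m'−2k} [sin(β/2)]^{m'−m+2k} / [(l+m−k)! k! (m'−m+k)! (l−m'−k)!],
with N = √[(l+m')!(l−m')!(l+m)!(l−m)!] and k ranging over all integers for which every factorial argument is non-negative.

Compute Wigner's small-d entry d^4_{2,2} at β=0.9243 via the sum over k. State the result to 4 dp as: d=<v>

d^4_{2,2}(β=0.9243) via Wigner's sum:
Half-angle: c=0.895096, s=0.445874. N=√(720·2·720·2)=1440.000000
The bounds max(0,m−m')=0 and min(l+m,l−m')=2 give 3 terms
  k=0: (−1)^0·1440.0000/(1440)·0.8951^8·0.4459^0 = +0.412056
  k=1: (−1)^1·1440.0000/(120)·0.8951^6·0.4459^2 = -1.226937
  k=2: (−1)^2·1440.0000/(96)·0.8951^4·0.4459^4 = +0.380554
d^4_{2,2}(0.9243) = +0.412056 -1.226937 +0.380554 = -0.434326

d=-0.4343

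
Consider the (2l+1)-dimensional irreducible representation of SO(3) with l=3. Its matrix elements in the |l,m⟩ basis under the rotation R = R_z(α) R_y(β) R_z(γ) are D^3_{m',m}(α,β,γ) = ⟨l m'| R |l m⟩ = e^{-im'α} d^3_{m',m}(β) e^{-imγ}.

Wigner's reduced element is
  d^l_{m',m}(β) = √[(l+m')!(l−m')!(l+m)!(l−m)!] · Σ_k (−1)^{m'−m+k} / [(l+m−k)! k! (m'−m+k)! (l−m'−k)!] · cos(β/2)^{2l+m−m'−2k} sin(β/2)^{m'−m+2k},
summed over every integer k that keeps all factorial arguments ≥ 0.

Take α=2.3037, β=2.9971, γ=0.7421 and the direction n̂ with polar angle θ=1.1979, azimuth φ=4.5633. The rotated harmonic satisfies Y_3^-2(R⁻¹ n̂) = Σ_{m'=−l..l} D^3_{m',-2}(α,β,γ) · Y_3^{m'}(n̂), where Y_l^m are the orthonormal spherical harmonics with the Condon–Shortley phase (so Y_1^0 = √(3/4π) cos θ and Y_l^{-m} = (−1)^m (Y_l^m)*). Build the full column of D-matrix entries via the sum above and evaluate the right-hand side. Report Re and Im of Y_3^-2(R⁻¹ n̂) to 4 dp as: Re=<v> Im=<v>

Re=-0.3389 Im=0.1357

Need the full column D^3_{m',-2} for m'=−3..3 at α=2.3037, β=2.9971, γ=0.7421.
cos(β/2)=0.072183, sin(β/2)=0.997391
d^3_{-3,-2}: single k=1 term ⇒ +0.000005;  D = -0.000002+0.000004i
d^3_{-2,-2}: k∈[0..1] ⇒ +0.000000 -0.000135 = -0.000135;  D = -0.000132+0.000026i
d^3_{-1,-2}: k∈[0..1] ⇒ -0.000006 +0.002360 = +0.002354;  D = -0.001879-0.001418i
d^3_{0,-2}: k∈[0..1] ⇒ +0.000148 -0.028242 = -0.028094;  D = -0.002430-0.027989i
d^3_{1,-2}: k∈[0..1] ⇒ -0.002360 +0.225302 = +0.222942;  D = +0.152177-0.162927i
d^3_{2,-2}: k∈[0..1] ⇒ +0.025782 -0.984450 = -0.958668;  D = +0.958506+0.017631i
d^3_{3,-2}: single k=0 term ⇒ -0.174519;  D = -0.114353-0.131834i
Y_3^{m'}(θ=1.1979,φ=4.5633) and Σ D·Y over m':
  (-0.0000+0.0000i)·(+0.1457-0.3038i)  (-0.0001+0.0000i)·(-0.3087-0.0949i)  (-0.0019-0.0014i)·(+0.0150-0.1001i)  (-0.0024-0.0280i)·(-0.3176+0.0000i)  (+0.1522-0.1629i)·(-0.0150-0.1001i)  (+0.9585+0.0176i)·(-0.3087+0.0949i)  (-0.1144-0.1318i)·(-0.1457-0.3038i)
Y_3^-2(R⁻¹ n̂) = -0.338867+0.135721i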